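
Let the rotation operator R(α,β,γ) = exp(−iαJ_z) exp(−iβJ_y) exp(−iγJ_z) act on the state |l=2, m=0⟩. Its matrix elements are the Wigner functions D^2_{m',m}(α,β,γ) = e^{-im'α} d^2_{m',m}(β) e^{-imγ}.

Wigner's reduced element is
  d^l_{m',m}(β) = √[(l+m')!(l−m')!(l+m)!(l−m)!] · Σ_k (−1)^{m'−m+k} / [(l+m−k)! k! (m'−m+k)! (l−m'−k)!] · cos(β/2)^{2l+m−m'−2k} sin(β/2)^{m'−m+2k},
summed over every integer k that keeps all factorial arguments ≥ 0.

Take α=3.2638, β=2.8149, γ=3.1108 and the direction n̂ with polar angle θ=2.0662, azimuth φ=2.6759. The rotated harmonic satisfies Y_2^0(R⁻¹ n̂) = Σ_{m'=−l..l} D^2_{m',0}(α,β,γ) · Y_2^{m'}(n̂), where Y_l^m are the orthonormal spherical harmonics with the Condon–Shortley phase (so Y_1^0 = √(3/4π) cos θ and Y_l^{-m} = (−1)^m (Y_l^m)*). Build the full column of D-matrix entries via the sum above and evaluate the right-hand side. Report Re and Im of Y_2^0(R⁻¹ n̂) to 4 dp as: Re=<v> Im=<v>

Need the full column D^2_{m',0} for m'=−2..2 at α=3.2638, β=2.8149, γ=3.1108.
cos(β/2)=0.162621, sin(β/2)=0.986689
d^2_{-2,0}: single k=2 term ⇒ +0.063065;  D = +0.061191+0.015261i
d^2_{-1,0}: k∈[1..2] ⇒ +0.010394 -0.382642 = -0.372248;  D = +0.369471+0.045378i
d^2_{0,0}: k∈[0..2] ⇒ +0.000699 -0.102985 +0.947808 = +0.845523;  D = +0.845523+0.000000i
d^2_{1,0}: k∈[0..1] ⇒ -0.010394 +0.382642 = +0.372248;  D = -0.369471+0.045378i
d^2_{2,0}: single k=0 term ⇒ +0.063065;  D = +0.061191-0.015261i
Y_2^{m'}(θ=2.0662,φ=2.6759) and Σ D·Y over m':
  (+0.0612+0.0153i)·(+0.1784+0.2399i)  (+0.3695+0.0454i)·(+0.2887+0.1451i)  (+0.8455+0.0000i)·(-0.1016+0.0000i)  (-0.3695+0.0454i)·(-0.2887+0.1451i)  (+0.0612-0.0153i)·(+0.1784-0.2399i)
Y_2^0(R⁻¹ n̂) = +0.128802+0.000000i

Re=0.1288 Im=0.0000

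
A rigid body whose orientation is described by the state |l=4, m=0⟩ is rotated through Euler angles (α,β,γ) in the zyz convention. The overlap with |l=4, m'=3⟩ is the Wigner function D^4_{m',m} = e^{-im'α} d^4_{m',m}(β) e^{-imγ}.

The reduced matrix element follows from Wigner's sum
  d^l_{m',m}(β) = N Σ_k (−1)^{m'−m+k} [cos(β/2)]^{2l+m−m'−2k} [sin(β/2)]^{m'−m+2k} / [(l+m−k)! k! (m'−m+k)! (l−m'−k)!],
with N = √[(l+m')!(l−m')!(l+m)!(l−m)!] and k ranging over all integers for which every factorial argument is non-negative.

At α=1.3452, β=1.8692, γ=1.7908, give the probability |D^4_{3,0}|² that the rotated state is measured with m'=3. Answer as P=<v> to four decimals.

D^4_{3,0}(1.3452,1.8692,1.7908) = e^{-i·3·1.3452}·d^4_{3,0}(1.8692)·e^{-i·0·1.7908}. Compute d first:
Half-angle: c=0.594140, s=0.804361. N=√(5040·1·24·24)=1703.830978
k∈{0,1} keeps every argument non-negative
  k=0: (−1)^3·1703.8310/(144)·0.5941^5·0.8044^3 = -0.455893
  k=1: (−1)^4·1703.8310/(144)·0.5941^3·0.8044^5 = +0.835578
d^4_{3,0}(1.8692) = -0.455893 +0.835578 = +0.379686
|D^4_{3,0}|² = |d^4_{3,0}(β)|² = (+0.379686)² = 0.144161 (the z-rotation phases have unit modulus)

P=0.1442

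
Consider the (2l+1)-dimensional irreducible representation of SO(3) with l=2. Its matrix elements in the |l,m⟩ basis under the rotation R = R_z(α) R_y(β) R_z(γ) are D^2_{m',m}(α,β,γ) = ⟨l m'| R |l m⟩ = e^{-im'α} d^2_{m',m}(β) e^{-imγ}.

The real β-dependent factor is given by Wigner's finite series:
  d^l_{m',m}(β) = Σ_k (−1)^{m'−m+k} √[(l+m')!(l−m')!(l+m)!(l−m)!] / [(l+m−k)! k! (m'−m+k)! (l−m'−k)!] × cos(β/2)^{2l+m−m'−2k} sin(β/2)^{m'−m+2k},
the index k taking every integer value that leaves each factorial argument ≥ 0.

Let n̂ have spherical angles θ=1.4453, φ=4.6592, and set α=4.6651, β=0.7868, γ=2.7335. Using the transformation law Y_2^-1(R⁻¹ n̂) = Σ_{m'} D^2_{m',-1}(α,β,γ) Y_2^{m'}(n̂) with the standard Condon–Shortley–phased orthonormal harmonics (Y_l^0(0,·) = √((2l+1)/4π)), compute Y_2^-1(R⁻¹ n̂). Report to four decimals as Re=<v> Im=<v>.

Re=-0.3446 Im=0.1451

Need the full column D^2_{m',-1} for m'=−2..2 at α=4.6651, β=0.7868, γ=2.7335.
cos(β/2)=0.923611, sin(β/2)=0.383331
d^2_{-2,-1}: single k=1 term ⇒ +0.604048;  D = +0.529326-0.291011i
d^2_{-1,-1}: k∈[0..1] ⇒ +0.727707 -0.376051 = +0.351656;  D = +0.154660+0.315820i
d^2_{0,-1}: k∈[0..1] ⇒ -0.739804 +0.127434 = -0.612370;  D = +0.562082-0.243025i
d^2_{1,-1}: k∈[0..1] ⇒ +0.376051 -0.021592 = +0.354459;  D = -0.125133-0.331637i
d^2_{2,-1}: single k=0 term ⇒ -0.104050;  D = -0.098978+0.032089i
Y_2^{m'}(θ=1.4453,φ=4.6592) and Σ D·Y over m':
  (+0.5293-0.2910i)·(-0.3781-0.0404i)  (+0.1547+0.3158i)·(-0.0051+0.0958i)  (+0.5621-0.2430i)·(-0.3006+0.0000i)  (-0.1251-0.3316i)·(+0.0051+0.0958i)  (-0.0990+0.0321i)·(-0.3781+0.0404i)
Y_2^-1(R⁻¹ n̂) = -0.344603+0.145098i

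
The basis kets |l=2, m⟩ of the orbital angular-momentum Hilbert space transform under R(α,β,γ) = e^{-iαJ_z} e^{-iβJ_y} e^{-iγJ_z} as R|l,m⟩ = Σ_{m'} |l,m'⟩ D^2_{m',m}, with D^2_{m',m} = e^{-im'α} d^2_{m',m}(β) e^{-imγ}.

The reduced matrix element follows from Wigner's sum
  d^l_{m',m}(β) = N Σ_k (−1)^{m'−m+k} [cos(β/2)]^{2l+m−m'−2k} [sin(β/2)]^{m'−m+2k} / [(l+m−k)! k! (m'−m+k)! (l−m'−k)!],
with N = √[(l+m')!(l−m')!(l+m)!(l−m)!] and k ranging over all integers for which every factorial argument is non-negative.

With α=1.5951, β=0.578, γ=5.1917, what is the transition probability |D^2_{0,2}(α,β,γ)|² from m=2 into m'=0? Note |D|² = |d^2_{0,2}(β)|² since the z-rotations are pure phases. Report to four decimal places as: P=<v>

P=0.0334

Split into d^2_{0,2}(β=0.578) × two z-phases.
c=cos(0.578/2)=0.958529, s=sin(0.578/2)=0.284994; N=√[2·2·24·1]=9.797959
k: max(0,(2)−(0))=2 … min(2+(2),2−(0))=2
  k=2: (−1)^0·9.7980/(4)·0.9585^2·0.2850^2 = +0.182792
d^2_{0,2}(0.578) = +0.182792
|D^2_{0,2}|² = |d^2_{0,2}(β)|² = (+0.182792)² = 0.033413 (the z-rotation phases have unit modulus)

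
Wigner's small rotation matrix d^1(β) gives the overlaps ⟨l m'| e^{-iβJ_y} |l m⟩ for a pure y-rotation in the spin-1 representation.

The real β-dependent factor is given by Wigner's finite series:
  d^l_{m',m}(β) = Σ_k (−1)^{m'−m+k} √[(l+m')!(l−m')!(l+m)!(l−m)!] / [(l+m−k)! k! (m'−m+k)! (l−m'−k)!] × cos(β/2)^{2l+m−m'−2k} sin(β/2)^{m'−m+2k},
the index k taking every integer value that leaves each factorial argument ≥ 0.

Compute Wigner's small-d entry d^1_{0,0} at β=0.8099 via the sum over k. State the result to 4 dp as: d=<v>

d=0.6896

d^1_{0,0}(β=0.8099) via Wigner's sum:
Half-angle: c=0.919122, s=0.393973. N=√(1·1·1·1)=1.000000
k: max(0,(0)−(0))=0 … min(1+(0),1−(0))=1
  k=0: (−1)^0·1.0000/(1)·0.9191^2·0.3940^0 = +0.844785
  k=1: (−1)^1·1.0000/(1)·0.9191^0·0.3940^2 = -0.155215
d^1_{0,0}(0.8099) = +0.844785 -0.155215 = +0.689571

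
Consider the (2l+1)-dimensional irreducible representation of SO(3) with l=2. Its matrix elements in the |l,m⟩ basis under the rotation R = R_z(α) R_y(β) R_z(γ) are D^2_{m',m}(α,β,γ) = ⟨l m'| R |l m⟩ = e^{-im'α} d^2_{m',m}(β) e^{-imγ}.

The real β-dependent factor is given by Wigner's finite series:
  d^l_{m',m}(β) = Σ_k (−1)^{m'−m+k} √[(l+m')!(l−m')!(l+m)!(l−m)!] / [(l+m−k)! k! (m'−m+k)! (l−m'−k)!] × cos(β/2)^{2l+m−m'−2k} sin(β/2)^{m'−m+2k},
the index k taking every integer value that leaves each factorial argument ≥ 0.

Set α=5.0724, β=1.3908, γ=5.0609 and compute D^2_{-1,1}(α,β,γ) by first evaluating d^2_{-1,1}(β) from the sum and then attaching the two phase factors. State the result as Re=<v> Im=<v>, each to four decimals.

Re=0.5574 Im=0.0064

First d^2_{-1,1}(β=1.3908), then the phase factors e^{-i(-1)α} and e^{-i(1)γ}:
Half-angle: c=0.767797, s=0.640693. N=√(1·6·6·1)=6.000000
k: max(0,(1)−(-1))=2 … min(2+(1),2−(-1))=3
  k=2: (−1)^0·6.0000/(2)·0.7678^2·0.6407^2 = +0.725962
  k=3: (−1)^1·6.0000/(6)·0.7678^0·0.6407^4 = -0.168500
d^2_{-1,1}(1.3908) = +0.725962 -0.168500 = +0.557463
Phases: e^{-i·(-1)·5.0724}=+0.352285-0.935893i, e^{-i·(1)·5.0609}=+0.341499+0.939882i ⇒ D=+0.557426+0.006411i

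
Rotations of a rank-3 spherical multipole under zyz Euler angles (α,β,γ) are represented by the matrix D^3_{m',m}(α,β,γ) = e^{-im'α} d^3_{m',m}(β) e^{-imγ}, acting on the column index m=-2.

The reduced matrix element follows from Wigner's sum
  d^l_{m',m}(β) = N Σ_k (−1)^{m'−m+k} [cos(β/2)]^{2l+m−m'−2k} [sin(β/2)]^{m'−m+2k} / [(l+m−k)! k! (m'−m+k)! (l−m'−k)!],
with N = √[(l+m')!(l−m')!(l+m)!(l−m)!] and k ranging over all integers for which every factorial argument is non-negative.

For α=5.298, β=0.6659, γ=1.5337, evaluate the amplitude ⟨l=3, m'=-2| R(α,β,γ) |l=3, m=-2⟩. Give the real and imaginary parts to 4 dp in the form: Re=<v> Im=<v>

First d^3_{-2,-2}(β=0.6659), then the phase factors e^{-i(-2)α} and e^{-i(-2)γ}:
Half-angle: c=0.945082, s=0.326832. N=√(1·120·1·120)=120.000000
k: max(0,(-2)−(-2))=0 … min(3+(-2),3−(-2))=1
  k=0: (−1)^0·120.0000/(120)·0.9451^6·0.3268^0 = +0.712554
  k=1: (−1)^1·120.0000/(24)·0.9451^4·0.3268^2 = -0.426088
d^3_{-2,-2}(0.6659) = +0.712554 -0.426088 = +0.286466
D = (-0.389026-0.921227i)·(+0.286466)·(-0.997249+0.074125i) = +0.130698+0.254914i

Re=0.1307 Im=0.2549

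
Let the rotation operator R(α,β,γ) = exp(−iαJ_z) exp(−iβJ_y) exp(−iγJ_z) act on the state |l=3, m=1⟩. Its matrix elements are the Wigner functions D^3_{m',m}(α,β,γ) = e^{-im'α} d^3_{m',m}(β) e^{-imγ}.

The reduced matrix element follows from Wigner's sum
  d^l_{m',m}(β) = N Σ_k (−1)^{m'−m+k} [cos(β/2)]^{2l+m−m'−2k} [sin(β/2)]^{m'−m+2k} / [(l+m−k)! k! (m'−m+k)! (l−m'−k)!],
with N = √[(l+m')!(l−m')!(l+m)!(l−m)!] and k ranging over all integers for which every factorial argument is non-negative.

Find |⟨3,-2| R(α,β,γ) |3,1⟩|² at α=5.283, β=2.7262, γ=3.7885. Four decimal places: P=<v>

P=0.2841

D^3_{-2,1}(5.283,2.7262,3.7885) = e^{-i·-2·5.283}·d^3_{-2,1}(2.7262)·e^{-i·1·3.7885}. Compute d first:
c=cos(2.7262/2)=0.206206, s=sin(2.7262/2)=0.978509; N=√[1·120·24·2]=75.894664
k: max(0,(1)−(-2))=3 … min(3+(1),3−(-2))=4
  k=3: (−1)^0·75.8947/(12)·0.2062^3·0.9785^3 = +0.051955
  k=4: (−1)^1·75.8947/(24)·0.2062^1·0.9785^5 = -0.584958
d^3_{-2,1}(2.7262) = +0.051955 -0.584958 = -0.533003
|D^3_{-2,1}|² = |d^3_{-2,1}(β)|² = (-0.533003)² = 0.284092 (the z-rotation phases have unit modulus)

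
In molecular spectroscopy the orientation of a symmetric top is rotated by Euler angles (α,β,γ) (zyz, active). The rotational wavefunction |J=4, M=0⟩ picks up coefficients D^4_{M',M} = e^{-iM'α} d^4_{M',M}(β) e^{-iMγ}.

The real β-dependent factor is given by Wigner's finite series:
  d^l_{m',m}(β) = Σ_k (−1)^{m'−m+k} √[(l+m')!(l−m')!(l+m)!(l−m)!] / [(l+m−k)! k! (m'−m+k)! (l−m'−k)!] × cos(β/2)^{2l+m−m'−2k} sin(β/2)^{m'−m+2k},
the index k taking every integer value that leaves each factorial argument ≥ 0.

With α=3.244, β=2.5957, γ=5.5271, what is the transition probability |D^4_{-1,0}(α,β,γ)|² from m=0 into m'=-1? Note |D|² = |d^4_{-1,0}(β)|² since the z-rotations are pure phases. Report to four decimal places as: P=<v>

P=0.2748

D^4_{-1,0}(3.244,2.5957,5.5271) = e^{-i·-1·3.244}·d^4_{-1,0}(2.5957)·e^{-i·0·5.5271}. Compute d first:
With c≡cos(β/2)=0.269570 and s≡sin(β/2)=0.962981, N=[6·120·24·24]^{1/2}=643.987578
Admissible k: 1..4 (factorial args all ≥0)
  k=1: (−1)^0·643.9876/(144)·0.2696^7·0.9630^1 = +0.000445
  k=2: (−1)^1·643.9876/(24)·0.2696^5·0.9630^3 = -0.034110
  k=3: (−1)^2·643.9876/(24)·0.2696^3·0.9630^5 = +0.435280
  k=4: (−1)^3·643.9876/(144)·0.2696^1·0.9630^7 = -0.925784
d^4_{-1,0}(2.5957) = +0.000445 -0.034110 +0.435280 -0.925784 = -0.524169
|D^4_{-1,0}|² = |d^4_{-1,0}(β)|² = (-0.524169)² = 0.274753 (the z-rotation phases have unit modulus)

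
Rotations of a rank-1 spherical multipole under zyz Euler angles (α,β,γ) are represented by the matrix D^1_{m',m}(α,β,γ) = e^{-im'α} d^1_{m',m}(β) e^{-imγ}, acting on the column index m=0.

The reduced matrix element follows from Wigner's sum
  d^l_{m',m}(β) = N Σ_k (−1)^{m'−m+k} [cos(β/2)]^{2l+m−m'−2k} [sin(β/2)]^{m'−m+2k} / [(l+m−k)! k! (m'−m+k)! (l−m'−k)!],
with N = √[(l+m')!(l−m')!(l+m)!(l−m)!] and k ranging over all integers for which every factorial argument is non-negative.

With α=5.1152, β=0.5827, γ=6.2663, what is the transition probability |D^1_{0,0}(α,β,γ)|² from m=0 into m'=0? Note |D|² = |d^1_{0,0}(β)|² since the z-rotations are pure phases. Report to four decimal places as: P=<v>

D^1_{0,0}(5.1152,0.5827,6.2663) = e^{-i·0·5.1152}·d^1_{0,0}(0.5827)·e^{-i·0·6.2663}. Compute d first:
Half-angle: c=0.957857, s=0.287246. N=√(1·1·1·1)=1.000000
Admissible k: 0..1 (factorial args all ≥0)
  k=0: (−1)^0·1.0000/(1)·0.9579^2·0.2872^0 = +0.917490
  k=1: (−1)^1·1.0000/(1)·0.9579^0·0.2872^2 = -0.082510
d^1_{0,0}(0.5827) = +0.917490 -0.082510 = +0.834980
|D^1_{0,0}|² = |d^1_{0,0}(β)|² = (+0.834980)² = 0.697191 (the z-rotation phases have unit modulus)

P=0.6972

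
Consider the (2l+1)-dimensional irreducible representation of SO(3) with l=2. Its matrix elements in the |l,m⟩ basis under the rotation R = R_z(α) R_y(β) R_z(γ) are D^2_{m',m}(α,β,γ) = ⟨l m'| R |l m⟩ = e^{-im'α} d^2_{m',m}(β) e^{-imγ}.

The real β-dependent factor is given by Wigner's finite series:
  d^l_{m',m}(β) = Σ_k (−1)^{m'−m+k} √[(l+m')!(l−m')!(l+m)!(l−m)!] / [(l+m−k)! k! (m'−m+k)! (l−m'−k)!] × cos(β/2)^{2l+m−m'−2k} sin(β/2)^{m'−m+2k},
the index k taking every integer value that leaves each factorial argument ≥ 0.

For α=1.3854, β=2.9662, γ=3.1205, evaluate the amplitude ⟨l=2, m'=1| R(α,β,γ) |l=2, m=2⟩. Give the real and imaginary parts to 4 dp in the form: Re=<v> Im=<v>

D^2_{1,2}(1.3854,2.9662,3.1205) = e^{-i·1·1.3854}·d^2_{1,2}(2.9662)·e^{-i·2·3.1205}. Compute d first:
With c≡cos(β/2)=0.087584 and s≡sin(β/2)=0.996157, N=[6·1·24·1]^{1/2}=12.000000
k: max(0,(2)−(1))=1 … min(2+(2),2−(1))=1
  k=1: (−1)^0·12.0000/(6)·0.0876^3·0.9962^1 = +0.001339
d^2_{1,2}(2.9662) = +0.001339
Attach z-rotation phases: D = e^{-i(1)(1.3854)}·(+0.001339)·e^{-i(2)(3.1205)} = +0.000302-0.001304i

Re=0.0003 Im=-0.0013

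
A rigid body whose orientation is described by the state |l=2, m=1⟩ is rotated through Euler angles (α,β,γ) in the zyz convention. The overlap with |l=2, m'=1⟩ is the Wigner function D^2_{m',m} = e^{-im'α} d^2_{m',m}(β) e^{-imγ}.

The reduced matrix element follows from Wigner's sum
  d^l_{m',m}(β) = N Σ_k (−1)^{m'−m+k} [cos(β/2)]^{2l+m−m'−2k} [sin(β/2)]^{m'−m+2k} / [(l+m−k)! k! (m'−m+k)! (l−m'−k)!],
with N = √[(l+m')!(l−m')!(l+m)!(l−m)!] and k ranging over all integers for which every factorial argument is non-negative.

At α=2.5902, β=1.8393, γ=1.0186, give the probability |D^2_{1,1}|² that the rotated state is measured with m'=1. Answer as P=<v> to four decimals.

P=0.3161

First d^2_{1,1}(β=1.8393), then the phase factors e^{-i(1)α} and e^{-i(1)γ}:
With c≡cos(β/2)=0.606099 and s≡sin(β/2)=0.795390, N=[6·1·6·1]^{1/2}=6.000000
Admissible k: 0..1 (factorial args all ≥0)
  k=0: (−1)^0·6.0000/(6)·0.6061^4·0.7954^0 = +0.134950
  k=1: (−1)^1·6.0000/(2)·0.6061^2·0.7954^2 = -0.697216
d^2_{1,1}(1.8393) = +0.134950 -0.697216 = -0.562266
|D^2_{1,1}|² = |d^2_{1,1}(β)|² = (-0.562266)² = 0.316143 (the z-rotation phases have unit modulus)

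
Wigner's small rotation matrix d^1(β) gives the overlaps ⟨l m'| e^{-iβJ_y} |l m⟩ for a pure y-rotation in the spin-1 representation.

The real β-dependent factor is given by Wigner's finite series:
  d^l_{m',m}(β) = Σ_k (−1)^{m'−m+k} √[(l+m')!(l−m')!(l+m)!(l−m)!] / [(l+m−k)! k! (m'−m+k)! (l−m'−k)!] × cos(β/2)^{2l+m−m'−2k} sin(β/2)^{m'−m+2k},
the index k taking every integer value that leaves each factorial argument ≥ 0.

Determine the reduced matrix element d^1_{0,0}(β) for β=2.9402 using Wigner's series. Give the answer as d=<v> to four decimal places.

d=-0.9798

d^1_{0,0}(β=2.9402) via Wigner's sum:
Half-angle: c=0.100526, s=0.994934. N=√(1·1·1·1)=1.000000
k: max(0,(0)−(0))=0 … min(1+(0),1−(0))=1
  k=0: (−1)^0·1.0000/(1)·0.1005^2·0.9949^0 = +0.010106
  k=1: (−1)^1·1.0000/(1)·0.1005^0·0.9949^2 = -0.989894
d^1_{0,0}(2.9402) = +0.010106 -0.989894 = -0.979789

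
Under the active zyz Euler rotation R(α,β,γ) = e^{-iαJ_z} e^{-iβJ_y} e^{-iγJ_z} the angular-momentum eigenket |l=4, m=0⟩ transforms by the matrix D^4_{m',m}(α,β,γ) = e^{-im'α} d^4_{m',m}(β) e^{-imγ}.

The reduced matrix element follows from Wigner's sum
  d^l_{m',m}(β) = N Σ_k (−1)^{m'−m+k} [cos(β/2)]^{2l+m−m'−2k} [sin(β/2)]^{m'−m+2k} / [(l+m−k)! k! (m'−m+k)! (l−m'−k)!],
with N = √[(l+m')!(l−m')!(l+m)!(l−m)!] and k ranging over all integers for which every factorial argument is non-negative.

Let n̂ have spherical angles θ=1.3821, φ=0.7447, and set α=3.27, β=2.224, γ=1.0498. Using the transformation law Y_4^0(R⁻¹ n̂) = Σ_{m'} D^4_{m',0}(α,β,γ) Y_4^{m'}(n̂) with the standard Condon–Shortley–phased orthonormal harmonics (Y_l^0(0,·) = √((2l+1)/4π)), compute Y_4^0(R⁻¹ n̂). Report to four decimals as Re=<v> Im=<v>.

Need the full column D^4_{m',0} for m'=−4..4 at α=3.27, β=2.224, γ=1.0498.
cos(β/2)=0.442869, sin(β/2)=0.896586
d^4_{-4,0}: single k=4 term ⇒ +0.207979;  D = +0.181143+0.102189i
d^4_{-3,0}: k∈[3..4] ⇒ +0.145284 -0.595458 = -0.450174;  D = +0.417183+0.169159i
d^4_{-2,0}: k∈[2..4] ⇒ +0.057538 -0.628869 +0.966551 = +0.395220;  D = +0.382258+0.100386i
d^4_{-1,0}: k∈[1..4] ⇒ +0.013398 -0.329473 +1.350371 -0.922433 = +0.111862;  D = -0.110942-0.014325i
d^4_{0,0}: k∈[0..4] ⇒ +0.001480 -0.097041 +0.894896 -1.630134 +0.417577 = -0.413222;  D = -0.413222+0.000000i
d^4_{1,0}: k∈[0..3] ⇒ -0.013398 +0.329473 -1.350371 +0.922433 = -0.111862;  D = +0.110942-0.014325i
d^4_{2,0}: k∈[0..2] ⇒ +0.057538 -0.628869 +0.966551 = +0.395220;  D = +0.382258-0.100386i
d^4_{3,0}: k∈[0..1] ⇒ -0.145284 +0.595458 = +0.450174;  D = -0.417183+0.169159i
d^4_{4,0}: single k=0 term ⇒ +0.207979;  D = +0.181143-0.102189i
Y_4^{m'}(θ=1.3821,φ=0.7447) and Σ D·Y over m':
  (+0.1811+0.1022i)·(-0.4065-0.0668i)  (+0.4172+0.1692i)·(-0.1370-0.1753i)  (+0.3823+0.1004i)·(-0.0198+0.2425i)  (-0.1109-0.0143i)·(-0.1765+0.1627i)  (-0.4132+0.0000i)·(+0.2103+0.0000i)  (+0.1109-0.0143i)·(+0.1765+0.1627i)  (+0.3823-0.1004i)·(-0.0198-0.2425i)  (-0.4172+0.1692i)·(+0.1370-0.1753i)  (+0.1811-0.1022i)·(-0.4065+0.0668i)
Y_4^0(R⁻¹ n̂) = -0.295483-0.000000i

Re=-0.2955 Im=0.0000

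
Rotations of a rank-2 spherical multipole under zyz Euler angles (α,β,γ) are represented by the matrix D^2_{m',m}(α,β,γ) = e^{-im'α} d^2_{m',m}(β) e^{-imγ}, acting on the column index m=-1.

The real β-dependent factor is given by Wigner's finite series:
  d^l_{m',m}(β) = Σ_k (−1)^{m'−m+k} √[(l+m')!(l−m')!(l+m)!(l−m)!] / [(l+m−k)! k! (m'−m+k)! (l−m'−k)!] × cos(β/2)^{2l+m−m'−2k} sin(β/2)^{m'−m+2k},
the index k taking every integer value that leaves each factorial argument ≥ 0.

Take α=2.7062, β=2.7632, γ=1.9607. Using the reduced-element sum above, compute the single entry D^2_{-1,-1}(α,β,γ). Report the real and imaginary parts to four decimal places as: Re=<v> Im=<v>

D^2_{-1,-1}(2.7062,2.7632,1.9607) = e^{-i·-1·2.7062}·d^2_{-1,-1}(2.7632)·e^{-i·-1·1.9607}. Compute d first:
With c≡cos(β/2)=0.188070 and s≡sin(β/2)=0.982156, N=[1·6·1·6]^{1/2}=6.000000
k∈{0,1} keeps every argument non-negative
  k=0: (−1)^0·6.0000/(6)·0.1881^4·0.9822^0 = +0.001251
  k=1: (−1)^1·6.0000/(2)·0.1881^2·0.9822^2 = -0.102357
d^2_{-1,-1}(2.7632) = +0.001251 -0.102357 = -0.101106
Attach z-rotation phases: D = e^{-i(-1)(2.7062)}·(-0.101106)·e^{-i(-1)(1.9607)} = +0.004598+0.101002i

Re=0.0046 Im=0.1010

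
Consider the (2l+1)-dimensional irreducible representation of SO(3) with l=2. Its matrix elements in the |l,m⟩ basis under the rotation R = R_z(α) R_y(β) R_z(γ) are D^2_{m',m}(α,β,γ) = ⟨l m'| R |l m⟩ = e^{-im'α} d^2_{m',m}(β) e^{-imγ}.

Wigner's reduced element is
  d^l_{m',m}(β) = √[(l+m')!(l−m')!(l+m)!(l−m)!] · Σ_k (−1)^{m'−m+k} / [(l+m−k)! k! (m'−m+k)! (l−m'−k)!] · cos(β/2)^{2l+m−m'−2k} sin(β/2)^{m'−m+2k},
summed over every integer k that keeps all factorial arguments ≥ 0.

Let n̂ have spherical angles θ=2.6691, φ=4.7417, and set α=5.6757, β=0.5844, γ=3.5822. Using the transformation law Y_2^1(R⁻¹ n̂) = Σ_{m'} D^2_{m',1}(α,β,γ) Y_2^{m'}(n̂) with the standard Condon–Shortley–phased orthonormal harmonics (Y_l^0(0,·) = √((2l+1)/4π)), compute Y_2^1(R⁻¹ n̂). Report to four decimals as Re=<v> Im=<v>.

Re=-0.2257 Im=0.2919

Need the full column D^2_{m',1} for m'=−2..2 at α=5.6757, β=0.5844, γ=3.5822.
cos(β/2)=0.957612, sin(β/2)=0.288060
d^2_{-2,1}: single k=3 term ⇒ +0.045779;  D = +0.003877+0.045615i
d^2_{-1,1}: k∈[2..3] ⇒ +0.228279 -0.006885 = +0.221393;  D = -0.110525+0.191831i
d^2_{0,1}: k∈[1..2] ⇒ +0.619623 -0.056068 = +0.563555;  D = -0.509732+0.240350i
d^2_{1,1}: k∈[0..1] ⇒ +0.840929 -0.228279 = +0.612650;  D = -0.604139-0.101764i
d^2_{2,1}: single k=0 term ⇒ -0.505920;  D = +0.361665+0.353770i
Y_2^{m'}(θ=2.6691,φ=4.7417) and Σ D·Y over m':
  (+0.0039+0.0456i)·(-0.0799+0.0047i)  (-0.1105+0.1918i)·(-0.0092-0.3129i)  (-0.5097+0.2404i)·(+0.4348+0.0000i)  (-0.6041-0.1018i)·(+0.0092-0.3129i)  (+0.3617+0.3538i)·(-0.0799-0.0047i)
Y_2^1(R⁻¹ n̂) = -0.225730+0.291881i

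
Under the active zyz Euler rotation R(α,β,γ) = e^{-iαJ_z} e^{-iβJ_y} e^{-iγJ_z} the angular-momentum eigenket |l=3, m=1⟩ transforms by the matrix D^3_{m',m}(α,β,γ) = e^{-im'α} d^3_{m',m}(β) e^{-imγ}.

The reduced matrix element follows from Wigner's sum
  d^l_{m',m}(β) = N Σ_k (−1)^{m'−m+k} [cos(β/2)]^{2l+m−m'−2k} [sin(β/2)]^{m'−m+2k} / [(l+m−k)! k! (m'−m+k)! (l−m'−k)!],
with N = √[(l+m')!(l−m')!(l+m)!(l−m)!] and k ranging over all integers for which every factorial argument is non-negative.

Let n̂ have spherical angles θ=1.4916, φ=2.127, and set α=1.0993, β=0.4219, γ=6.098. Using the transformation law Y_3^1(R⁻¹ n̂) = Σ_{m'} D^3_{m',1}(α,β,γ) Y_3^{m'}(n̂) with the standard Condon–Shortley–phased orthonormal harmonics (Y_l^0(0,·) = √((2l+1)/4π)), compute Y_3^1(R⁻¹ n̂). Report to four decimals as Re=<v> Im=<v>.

Re=0.0529 Im=0.1780

Need the full column D^3_{m',1} for m'=−3..3 at α=1.0993, β=0.4219, γ=6.098.
cos(β/2)=0.977832, sin(β/2)=0.209389
d^3_{-3,1}: single k=4 term ⇒ +0.007119;  D = -0.006707-0.002384i
d^3_{-2,1}: k∈[3..4] ⇒ +0.054286 -0.001245 = +0.053041;  D = -0.038526+0.036457i
d^3_{-1,1}: k∈[2..4] ⇒ +0.240501 -0.014704 +0.000084 = +0.225881;  D = +0.063792+0.216686i
d^3_{0,1}: k∈[1..3] ⇒ +0.648435 -0.089200 +0.001363 = +0.560598;  D = +0.551013+0.103222i
d^3_{1,1}: k∈[0..2] ⇒ +0.874151 -0.320668 +0.011028 = +0.564512;  D = +0.344630-0.447106i
d^3_{2,1}: k∈[0..1] ⇒ -0.591938 +0.054286 = -0.537652;  D = +0.230280+0.485840i
d^3_{3,1}: single k=0 term ⇒ +0.155243;  D = -0.155178-0.004482i
Y_3^{m'}(θ=1.4916,φ=2.127) and Σ D·Y over m':
  (-0.0067-0.0024i)·(+0.4113-0.0404i)  (-0.0385+0.0365i)·(-0.0356+0.0721i)  (+0.0638+0.2167i)·(+0.1648+0.2650i)  (+0.5510+0.1032i)·(-0.0876+0.0000i)  (+0.3446-0.4471i)·(-0.1648+0.2650i)  (+0.2303+0.4858i)·(-0.0356-0.0721i)  (-0.1552-0.0045i)·(-0.4113-0.0404i)
Y_3^1(R⁻¹ n̂) = +0.052859+0.178035i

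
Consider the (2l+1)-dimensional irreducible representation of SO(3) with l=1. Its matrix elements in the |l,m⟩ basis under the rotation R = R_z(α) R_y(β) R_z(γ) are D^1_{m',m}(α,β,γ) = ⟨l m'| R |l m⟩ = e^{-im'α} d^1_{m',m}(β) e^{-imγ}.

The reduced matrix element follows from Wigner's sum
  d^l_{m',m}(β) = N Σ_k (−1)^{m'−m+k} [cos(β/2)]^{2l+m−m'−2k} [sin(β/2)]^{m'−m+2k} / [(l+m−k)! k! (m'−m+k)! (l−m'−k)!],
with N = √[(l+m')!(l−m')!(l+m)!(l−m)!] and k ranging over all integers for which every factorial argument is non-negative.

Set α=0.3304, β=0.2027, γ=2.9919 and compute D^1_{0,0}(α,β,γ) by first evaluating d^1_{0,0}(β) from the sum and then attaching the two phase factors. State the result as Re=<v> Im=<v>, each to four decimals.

Split into d^1_{0,0}(β=0.2027) × two z-phases.
With c≡cos(β/2)=0.994868 and s≡sin(β/2)=0.101177, N=[1·1·1·1]^{1/2}=1.000000
k∈{0,1} keeps every argument non-negative
  k=0: (−1)^0·1.0000/(1)·0.9949^2·0.1012^0 = +0.989763
  k=1: (−1)^1·1.0000/(1)·0.9949^0·0.1012^2 = -0.010237
d^1_{0,0}(0.2027) = +0.989763 -0.010237 = +0.979527
Attach z-rotation phases: D = e^{-i(0)(0.3304)}·(+0.979527)·e^{-i(0)(2.9919)} = +0.979527+0.000000i

Re=0.9795 Im=0.0000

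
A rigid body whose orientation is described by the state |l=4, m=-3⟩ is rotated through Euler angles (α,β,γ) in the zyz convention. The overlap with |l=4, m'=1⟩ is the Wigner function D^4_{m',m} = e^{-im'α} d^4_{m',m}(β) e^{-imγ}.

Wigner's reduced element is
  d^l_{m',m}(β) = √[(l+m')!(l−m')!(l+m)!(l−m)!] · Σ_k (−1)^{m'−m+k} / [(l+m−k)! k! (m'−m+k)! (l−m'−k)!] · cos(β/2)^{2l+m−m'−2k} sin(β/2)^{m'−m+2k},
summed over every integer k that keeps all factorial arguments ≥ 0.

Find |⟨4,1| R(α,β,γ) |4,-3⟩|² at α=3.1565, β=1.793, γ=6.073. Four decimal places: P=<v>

First d^4_{1,-3}(β=1.793), then the phase factors e^{-i(1)α} and e^{-i(-3)γ}:
With c≡cos(β/2)=0.624348 and s≡sin(β/2)=0.781146, N=[120·6·1·5040]^{1/2}=1904.940944
The bounds max(0,m−m')=0 and min(l+m,l−m')=1 give 2 terms
  k=0: (−1)^4·1904.9409/(144)·0.6243^4·0.7811^4 = +0.748437
  k=1: (−1)^5·1904.9409/(240)·0.6243^2·0.7811^6 = -0.702940
d^4_{1,-3}(1.793) = +0.748437 -0.702940 = +0.045497
|D^4_{1,-3}|² = |d^4_{1,-3}(β)|² = (+0.045497)² = 0.002070 (the z-rotation phases have unit modulus)

P=0.0021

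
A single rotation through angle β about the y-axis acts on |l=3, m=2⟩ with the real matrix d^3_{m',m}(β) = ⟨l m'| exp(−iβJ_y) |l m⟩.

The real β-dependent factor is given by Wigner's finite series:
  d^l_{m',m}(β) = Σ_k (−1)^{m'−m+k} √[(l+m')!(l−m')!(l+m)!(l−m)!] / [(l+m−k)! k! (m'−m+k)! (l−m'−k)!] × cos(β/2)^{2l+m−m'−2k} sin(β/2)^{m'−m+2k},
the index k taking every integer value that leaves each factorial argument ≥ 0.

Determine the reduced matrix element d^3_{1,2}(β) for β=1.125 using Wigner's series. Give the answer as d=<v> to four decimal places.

d^3_{1,2}(β=1.125) via Wigner's sum:
c=cos(1.125/2)=0.845924, s=sin(1.125/2)=0.533303; N=√[24·2·120·1]=75.894664
k∈{1,2} keeps every argument non-negative
  k=1: (−1)^0·75.8947/(24)·0.8459^5·0.5333^1 = +0.730519
  k=2: (−1)^1·75.8947/(12)·0.8459^3·0.5333^3 = -0.580692
d^3_{1,2}(1.125) = +0.730519 -0.580692 = +0.149827

d=0.1498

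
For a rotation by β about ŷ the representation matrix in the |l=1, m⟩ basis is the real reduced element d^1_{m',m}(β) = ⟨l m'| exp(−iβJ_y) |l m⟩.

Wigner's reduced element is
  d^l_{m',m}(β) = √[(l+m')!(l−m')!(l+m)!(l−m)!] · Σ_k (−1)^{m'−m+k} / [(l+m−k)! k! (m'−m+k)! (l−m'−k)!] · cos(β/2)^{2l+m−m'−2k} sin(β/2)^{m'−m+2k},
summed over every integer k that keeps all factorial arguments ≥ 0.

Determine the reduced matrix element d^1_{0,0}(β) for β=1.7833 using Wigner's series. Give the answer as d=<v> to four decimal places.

d=-0.2109

d^1_{0,0}(β=1.7833) via Wigner's sum:
c=cos(1.7833/2)=0.628129, s=sin(1.7833/2)=0.778109; N=√[1·1·1·1]=1.000000
The bounds max(0,m−m')=0 and min(l+m,l−m')=1 give 2 terms
  k=0: (−1)^0·1.0000/(1)·0.6281^2·0.7781^0 = +0.394546
  k=1: (−1)^1·1.0000/(1)·0.6281^0·0.7781^2 = -0.605454
d^1_{0,0}(1.7833) = +0.394546 -0.605454 = -0.210908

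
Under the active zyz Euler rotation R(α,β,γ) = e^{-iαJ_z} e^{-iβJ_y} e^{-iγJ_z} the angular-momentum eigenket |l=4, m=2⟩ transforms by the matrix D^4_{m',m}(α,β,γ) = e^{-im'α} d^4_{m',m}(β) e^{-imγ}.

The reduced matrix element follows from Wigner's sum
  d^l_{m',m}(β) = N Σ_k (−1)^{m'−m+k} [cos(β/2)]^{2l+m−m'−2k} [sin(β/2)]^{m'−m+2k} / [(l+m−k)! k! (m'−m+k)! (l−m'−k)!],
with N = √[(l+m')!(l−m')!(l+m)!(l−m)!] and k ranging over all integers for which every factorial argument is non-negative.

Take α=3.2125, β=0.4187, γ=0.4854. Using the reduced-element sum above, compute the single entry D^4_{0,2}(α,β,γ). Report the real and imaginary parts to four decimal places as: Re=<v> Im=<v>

First d^4_{0,2}(β=0.4187), then the phase factors e^{-i(0)α} and e^{-i(2)γ}:
With c≡cos(β/2)=0.978166 and s≡sin(β/2)=0.207824, N=[24·24·720·2]^{1/2}=910.735966
k: max(0,(2)−(0))=2 … min(4+(2),4−(0))=4
  k=2: (−1)^0·910.7360/(96)·0.9782^6·0.2078^2 = +0.358913
  k=3: (−1)^1·910.7360/(36)·0.9782^4·0.2078^4 = -0.043204
  k=4: (−1)^2·910.7360/(96)·0.9782^2·0.2078^6 = +0.000731
d^4_{0,2}(0.4187) = +0.358913 -0.043204 +0.000731 = +0.316440
Attach z-rotation phases: D = e^{-i(0)(3.2125)}·(+0.316440)·e^{-i(2)(0.4854)} = +0.178675-0.261170i

Re=0.1787 Im=-0.2612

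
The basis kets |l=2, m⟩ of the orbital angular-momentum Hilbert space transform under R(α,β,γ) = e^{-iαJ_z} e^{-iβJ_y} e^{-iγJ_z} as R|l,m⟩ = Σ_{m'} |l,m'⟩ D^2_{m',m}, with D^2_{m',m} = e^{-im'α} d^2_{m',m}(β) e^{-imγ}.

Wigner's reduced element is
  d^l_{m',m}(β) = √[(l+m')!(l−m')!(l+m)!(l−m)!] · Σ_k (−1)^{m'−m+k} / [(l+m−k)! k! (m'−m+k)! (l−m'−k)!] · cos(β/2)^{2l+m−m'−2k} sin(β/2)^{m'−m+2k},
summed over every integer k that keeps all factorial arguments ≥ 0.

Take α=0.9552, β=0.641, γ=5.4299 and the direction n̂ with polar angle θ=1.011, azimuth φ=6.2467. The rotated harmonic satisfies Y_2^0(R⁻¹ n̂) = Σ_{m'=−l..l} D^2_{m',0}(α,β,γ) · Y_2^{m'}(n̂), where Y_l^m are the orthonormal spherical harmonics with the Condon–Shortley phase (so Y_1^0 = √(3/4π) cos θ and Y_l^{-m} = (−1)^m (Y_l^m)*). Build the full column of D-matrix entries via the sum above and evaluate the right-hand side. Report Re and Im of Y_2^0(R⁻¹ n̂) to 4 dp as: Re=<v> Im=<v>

Need the full column D^2_{m',0} for m'=−2..2 at α=0.9552, β=0.641, γ=5.4299.
cos(β/2)=0.949078, sin(β/2)=0.315041
d^2_{-2,0}: single k=2 term ⇒ +0.218985;  D = -0.072947+0.206478i
d^2_{-1,0}: k∈[1..2] ⇒ +0.659703 -0.072691 = +0.587012;  D = +0.338968+0.479254i
d^2_{0,0}: k∈[0..2] ⇒ +0.811349 -0.357601 +0.009851 = +0.463599;  D = +0.463599+0.000000i
d^2_{1,0}: k∈[0..1] ⇒ -0.659703 +0.072691 = -0.587012;  D = -0.338968+0.479254i
d^2_{2,0}: single k=0 term ⇒ +0.218985;  D = -0.072947-0.206478i
Y_2^{m'}(θ=1.011,φ=6.2467) and Σ D·Y over m':
  (-0.0729+0.2065i)·(+0.2766+0.0202i)  (+0.3390+0.4793i)·(+0.3474+0.0127i)  (+0.4636+0.0000i)·(-0.0486+0.0000i)  (-0.3390+0.4793i)·(-0.3474+0.0127i)  (-0.0729-0.2065i)·(+0.2766-0.0202i)
Y_2^0(R⁻¹ n̂) = +0.152116-0.000000i

Re=0.1521 Im=0.0000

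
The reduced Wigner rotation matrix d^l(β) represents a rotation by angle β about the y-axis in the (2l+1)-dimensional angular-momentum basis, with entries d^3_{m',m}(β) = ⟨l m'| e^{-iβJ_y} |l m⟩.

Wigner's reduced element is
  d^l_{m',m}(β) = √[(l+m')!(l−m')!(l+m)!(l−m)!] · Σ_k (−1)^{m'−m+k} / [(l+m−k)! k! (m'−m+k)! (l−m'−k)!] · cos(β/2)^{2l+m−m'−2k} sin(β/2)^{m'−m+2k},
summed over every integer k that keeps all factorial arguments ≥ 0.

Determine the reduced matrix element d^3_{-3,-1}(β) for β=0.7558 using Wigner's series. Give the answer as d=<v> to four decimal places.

d=0.3935

d^3_{-3,-1}(β=0.7558) via Wigner's sum:
With c≡cos(β/2)=0.929442 and s≡sin(β/2)=0.368969, N=[1·720·2·24]^{1/2}=185.903201
k: max(0,(-1)−(-3))=2 … min(3+(-1),3−(-3))=2
  k=2: (−1)^0·185.9032/(48)·0.9294^4·0.3690^2 = +0.393473
d^3_{-3,-1}(0.7558) = +0.393473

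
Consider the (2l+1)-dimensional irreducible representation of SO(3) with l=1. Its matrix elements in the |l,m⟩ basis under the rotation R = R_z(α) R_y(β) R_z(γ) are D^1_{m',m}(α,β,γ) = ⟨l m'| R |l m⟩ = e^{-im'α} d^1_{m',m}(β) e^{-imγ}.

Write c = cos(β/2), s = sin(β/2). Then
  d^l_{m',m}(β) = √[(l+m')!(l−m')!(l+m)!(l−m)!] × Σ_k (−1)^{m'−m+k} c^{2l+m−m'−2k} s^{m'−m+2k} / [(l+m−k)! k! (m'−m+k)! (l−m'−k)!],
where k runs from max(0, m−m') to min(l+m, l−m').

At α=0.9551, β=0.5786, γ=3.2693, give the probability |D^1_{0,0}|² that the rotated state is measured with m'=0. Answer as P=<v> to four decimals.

First d^1_{0,0}(β=0.5786), then the phase factors e^{-i(0)α} and e^{-i(0)γ}:
Half-angle: c=0.958444, s=0.285281. N=√(1·1·1·1)=1.000000
The bounds max(0,m−m')=0 and min(l+m,l−m')=1 give 2 terms
  k=0: (−1)^0·1.0000/(1)·0.9584^2·0.2853^0 = +0.918615
  k=1: (−1)^1·1.0000/(1)·0.9584^0·0.2853^2 = -0.081385
d^1_{0,0}(0.5786) = +0.918615 -0.081385 = +0.837229
|D^1_{0,0}|² = |d^1_{0,0}(β)|² = (+0.837229)² = 0.700953 (the z-rotation phases have unit modulus)

P=0.7010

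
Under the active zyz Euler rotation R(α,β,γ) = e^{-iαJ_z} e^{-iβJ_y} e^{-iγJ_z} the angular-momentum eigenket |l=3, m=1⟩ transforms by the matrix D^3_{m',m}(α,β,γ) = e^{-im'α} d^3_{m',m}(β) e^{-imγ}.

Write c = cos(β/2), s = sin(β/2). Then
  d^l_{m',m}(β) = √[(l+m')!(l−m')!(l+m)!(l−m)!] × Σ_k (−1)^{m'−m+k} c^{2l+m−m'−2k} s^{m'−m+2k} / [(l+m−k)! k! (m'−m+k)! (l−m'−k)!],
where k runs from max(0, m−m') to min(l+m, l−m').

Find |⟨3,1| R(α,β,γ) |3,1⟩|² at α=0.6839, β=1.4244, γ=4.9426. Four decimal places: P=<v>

First d^3_{1,1}(β=1.4244), then the phase factors e^{-i(1)α} and e^{-i(1)γ}:
With c≡cos(β/2)=0.756926 and s≡sin(β/2)=0.653501, N=[24·2·24·2]^{1/2}=48.000000
The bounds max(0,m−m')=0 and min(l+m,l−m')=2 give 3 terms
  k=0: (−1)^0·48.0000/(48)·0.7569^6·0.6535^0 = +0.188070
  k=1: (−1)^1·48.0000/(6)·0.7569^4·0.6535^2 = -1.121491
  k=2: (−1)^2·48.0000/(8)·0.7569^2·0.6535^4 = +0.626963
d^3_{1,1}(1.4244) = +0.188070 -1.121491 +0.626963 = -0.306457
|D^3_{1,1}|² = |d^3_{1,1}(β)|² = (-0.306457)² = 0.093916 (the z-rotation phases have unit modulus)

P=0.0939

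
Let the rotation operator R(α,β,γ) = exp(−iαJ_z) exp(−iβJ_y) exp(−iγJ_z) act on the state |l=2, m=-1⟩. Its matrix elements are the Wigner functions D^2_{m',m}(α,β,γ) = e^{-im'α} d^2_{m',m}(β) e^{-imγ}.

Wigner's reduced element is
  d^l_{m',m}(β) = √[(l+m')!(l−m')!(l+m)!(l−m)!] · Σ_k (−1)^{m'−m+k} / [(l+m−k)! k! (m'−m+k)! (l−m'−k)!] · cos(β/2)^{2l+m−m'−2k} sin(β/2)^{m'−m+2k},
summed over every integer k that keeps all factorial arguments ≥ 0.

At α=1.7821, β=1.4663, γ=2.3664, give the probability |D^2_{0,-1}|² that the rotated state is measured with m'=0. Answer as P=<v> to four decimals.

P=0.0161

D^2_{0,-1}(1.7821,1.4663,2.3664) = e^{-i·0·1.7821}·d^2_{0,-1}(1.4663)·e^{-i·-1·2.3664}. Compute d first:
With c≡cos(β/2)=0.743070 and s≡sin(β/2)=0.669214, N=[2·2·1·6]^{1/2}=4.898979
The bounds max(0,m−m')=0 and min(l+m,l−m')=1 give 2 terms
  k=0: (−1)^1·4.8990/(2)·0.7431^3·0.6692^1 = -0.672558
  k=1: (−1)^2·4.8990/(2)·0.7431^1·0.6692^3 = +0.545506
d^2_{0,-1}(1.4663) = -0.672558 +0.545506 = -0.127052
|D^2_{0,-1}|² = |d^2_{0,-1}(β)|² = (-0.127052)² = 0.016142 (the z-rotation phases have unit modulus)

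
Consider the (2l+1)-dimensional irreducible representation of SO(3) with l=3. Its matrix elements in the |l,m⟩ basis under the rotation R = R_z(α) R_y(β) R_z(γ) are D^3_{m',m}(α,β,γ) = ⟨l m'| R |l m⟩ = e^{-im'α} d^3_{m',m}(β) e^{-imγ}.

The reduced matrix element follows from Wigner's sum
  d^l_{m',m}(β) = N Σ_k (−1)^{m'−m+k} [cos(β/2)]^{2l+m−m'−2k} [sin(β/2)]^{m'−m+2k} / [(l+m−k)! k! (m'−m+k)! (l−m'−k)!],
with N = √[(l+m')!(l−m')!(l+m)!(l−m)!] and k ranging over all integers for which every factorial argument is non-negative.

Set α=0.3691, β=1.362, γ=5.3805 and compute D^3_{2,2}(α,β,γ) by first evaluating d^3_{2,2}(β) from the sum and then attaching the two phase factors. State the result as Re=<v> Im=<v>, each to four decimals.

D^3_{2,2}(0.3691,1.362,5.3805) = e^{-i·2·0.3691}·d^3_{2,2}(1.362)·e^{-i·2·5.3805}. Compute d first:
With c≡cos(β/2)=0.776944 and s≡sin(β/2)=0.629570, N=[120·1·120·1]^{1/2}=120.000000
k∈{0,1} keeps every argument non-negative
  k=0: (−1)^0·120.0000/(120)·0.7769^6·0.6296^0 = +0.219956
  k=1: (−1)^1·120.0000/(24)·0.7769^4·0.6296^2 = -0.722131
d^3_{2,2}(1.362) = +0.219956 -0.722131 = -0.502175
Attach z-rotation phases: D = e^{-i(2)(0.3691)}·(-0.502175)·e^{-i(2)(5.3805)} = -0.242352-0.439824i

Re=-0.2424 Im=-0.4398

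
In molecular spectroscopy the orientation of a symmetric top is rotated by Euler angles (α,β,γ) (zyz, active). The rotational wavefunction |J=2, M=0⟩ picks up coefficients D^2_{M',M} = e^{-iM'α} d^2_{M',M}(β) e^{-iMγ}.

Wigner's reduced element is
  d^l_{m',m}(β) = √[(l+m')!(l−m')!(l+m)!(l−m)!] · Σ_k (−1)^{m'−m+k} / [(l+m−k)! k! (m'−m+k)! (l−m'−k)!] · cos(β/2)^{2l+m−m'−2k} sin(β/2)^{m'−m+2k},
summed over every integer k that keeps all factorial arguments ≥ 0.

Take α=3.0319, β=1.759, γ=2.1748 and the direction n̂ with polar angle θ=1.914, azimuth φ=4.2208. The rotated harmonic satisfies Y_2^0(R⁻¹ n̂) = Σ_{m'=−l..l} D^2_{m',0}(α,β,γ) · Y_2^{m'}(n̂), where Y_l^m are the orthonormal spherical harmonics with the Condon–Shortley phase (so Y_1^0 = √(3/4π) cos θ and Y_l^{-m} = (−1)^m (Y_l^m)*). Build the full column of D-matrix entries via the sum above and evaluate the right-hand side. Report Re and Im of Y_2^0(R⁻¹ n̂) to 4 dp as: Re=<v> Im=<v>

Need the full column D^2_{m',0} for m'=−2..2 at α=3.0319, β=1.759, γ=2.1748.
cos(β/2)=0.637536, sin(β/2)=0.770420
d^2_{-2,0}: single k=2 term ⇒ +0.590937;  D = +0.576773-0.128605i
d^2_{-1,0}: k∈[1..2] ⇒ +0.489011 -0.714108 = -0.225097;  D = +0.223744-0.024642i
d^2_{0,0}: k∈[0..2] ⇒ +0.165204 -0.964996 +0.352298 = -0.447493;  D = -0.447493+0.000000i
d^2_{1,0}: k∈[0..1] ⇒ -0.489011 +0.714108 = +0.225097;  D = -0.223744-0.024642i
d^2_{2,0}: single k=0 term ⇒ +0.590937;  D = +0.576773+0.128605i
Y_2^{m'}(θ=1.914,φ=4.2208) and Σ D·Y over m':
  (+0.5768-0.1286i)·(-0.1899-0.2851i)  (+0.2237-0.0246i)·(+0.1156-0.2158i)  (-0.4475+0.0000i)·(-0.2083+0.0000i)  (-0.2237-0.0246i)·(-0.1156-0.2158i)  (+0.5768+0.1286i)·(-0.1899+0.2851i)
Y_2^0(R⁻¹ n̂) = -0.158113+0.000000i

Re=-0.1581 Im=0.0000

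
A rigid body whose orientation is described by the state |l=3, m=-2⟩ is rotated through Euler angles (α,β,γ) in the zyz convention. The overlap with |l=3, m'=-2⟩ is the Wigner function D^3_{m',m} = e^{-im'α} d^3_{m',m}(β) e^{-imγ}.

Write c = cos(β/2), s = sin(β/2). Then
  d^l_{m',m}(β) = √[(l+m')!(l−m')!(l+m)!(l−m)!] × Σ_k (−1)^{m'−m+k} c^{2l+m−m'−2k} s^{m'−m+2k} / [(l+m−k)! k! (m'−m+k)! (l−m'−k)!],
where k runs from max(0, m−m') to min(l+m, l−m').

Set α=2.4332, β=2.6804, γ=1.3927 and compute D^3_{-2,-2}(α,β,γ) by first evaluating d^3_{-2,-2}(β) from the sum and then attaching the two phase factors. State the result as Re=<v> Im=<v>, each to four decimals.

D^3_{-2,-2}(2.4332,2.6804,1.3927) = e^{-i·-2·2.4332}·d^3_{-2,-2}(2.6804)·e^{-i·-2·1.3927}. Compute d first:
With c≡cos(β/2)=0.228558 and s≡sin(β/2)=0.973530, N=[1·120·1·120]^{1/2}=120.000000
The bounds max(0,m−m')=0 and min(l+m,l−m')=1 give 2 terms
  k=0: (−1)^0·120.0000/(120)·0.2286^6·0.9735^0 = +0.000143
  k=1: (−1)^1·120.0000/(24)·0.2286^4·0.9735^2 = -0.012932
d^3_{-2,-2}(2.6804) = +0.000143 -0.012932 = -0.012789
D = (+0.153403-0.988164i)·(-0.012789)·(-0.937231+0.348708i) = -0.002568-0.012529i

Re=-0.0026 Im=-0.0125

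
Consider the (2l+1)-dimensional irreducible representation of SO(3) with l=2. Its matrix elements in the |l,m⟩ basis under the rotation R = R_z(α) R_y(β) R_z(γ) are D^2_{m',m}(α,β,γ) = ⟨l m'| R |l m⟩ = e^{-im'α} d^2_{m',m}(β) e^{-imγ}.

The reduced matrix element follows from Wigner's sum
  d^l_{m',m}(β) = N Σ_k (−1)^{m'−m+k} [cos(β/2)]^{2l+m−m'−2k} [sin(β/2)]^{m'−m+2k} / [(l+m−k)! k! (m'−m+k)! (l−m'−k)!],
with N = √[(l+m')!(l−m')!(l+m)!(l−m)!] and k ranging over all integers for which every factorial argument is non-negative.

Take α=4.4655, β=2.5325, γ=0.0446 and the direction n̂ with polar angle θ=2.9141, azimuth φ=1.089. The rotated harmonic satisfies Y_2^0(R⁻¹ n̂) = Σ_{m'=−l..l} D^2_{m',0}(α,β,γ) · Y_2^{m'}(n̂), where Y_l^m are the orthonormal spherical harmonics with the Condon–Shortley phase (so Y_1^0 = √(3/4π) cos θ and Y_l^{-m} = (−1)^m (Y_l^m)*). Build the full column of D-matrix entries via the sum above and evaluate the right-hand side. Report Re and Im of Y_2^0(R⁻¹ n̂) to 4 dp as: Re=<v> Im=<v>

Re=0.1139 Im=0.0000

Need the full column D^2_{m',0} for m'=−2..2 at α=4.4655, β=2.5325, γ=0.0446.
cos(β/2)=0.299860, sin(β/2)=0.953983
d^2_{-2,0}: single k=2 term ⇒ +0.200445;  D = -0.176502+0.095002i
d^2_{-1,0}: k∈[1..2] ⇒ +0.063005 -0.637701 = -0.574696;  D = +0.140449+0.557269i
d^2_{0,0}: k∈[0..2] ⇒ +0.008085 -0.327325 +0.828252 = +0.509012;  D = +0.509012+0.000000i
d^2_{1,0}: k∈[0..1] ⇒ -0.063005 +0.637701 = +0.574696;  D = -0.140449+0.557269i
d^2_{2,0}: single k=0 term ⇒ +0.200445;  D = -0.176502-0.095002i
Y_2^{m'}(θ=2.9141,φ=1.089) and Σ D·Y over m':
  (-0.1765+0.0950i)·(-0.0112-0.0161i)  (+0.1404+0.5573i)·(-0.0787+0.1504i)  (+0.5090+0.0000i)·(+0.5827+0.0000i)  (-0.1404+0.5573i)·(+0.0787+0.1504i)  (-0.1765-0.0950i)·(-0.0112+0.0161i)
Y_2^0(R⁻¹ n̂) = +0.113853+0.000000i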